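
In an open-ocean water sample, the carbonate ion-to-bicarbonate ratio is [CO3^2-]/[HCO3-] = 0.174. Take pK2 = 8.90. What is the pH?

From K2 = [H⁺][CO3^2-]/[HCO3-]:  pH = pK2 + log₁₀([CO3^2-]/[HCO3-])
log₁₀(0.174) = -0.759
pH = 8.90 + (-0.759) = 8.14

pH = 8.14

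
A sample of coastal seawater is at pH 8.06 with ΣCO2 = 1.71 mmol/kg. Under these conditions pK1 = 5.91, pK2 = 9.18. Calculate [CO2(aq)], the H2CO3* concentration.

[CO2*] = 11.2 μmol/kg

α₀ = 1 / (1 + K1/[H⁺] + K1K2/[H⁺]²) = 1 / (1 + 10^+2.15 + 10^+1.03)
   = 1 / (1 + 141.25 + 10.715) = 1/152.97 = 0.006537
[CO2*] = α₀ × DIC = 0.006537 × 1.71 = 0.0112 mmol/kg = 11.2 μmol/kg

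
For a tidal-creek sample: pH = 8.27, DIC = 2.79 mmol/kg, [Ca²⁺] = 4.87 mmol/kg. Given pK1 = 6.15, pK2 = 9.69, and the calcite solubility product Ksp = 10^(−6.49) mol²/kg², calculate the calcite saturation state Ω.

α₂ = 1 / (1 + [H⁺]/K2 + [H⁺]²/(K1K2)) = 1 / (1 + 10^+1.42 + 10^-0.70)
   = 1 / (1 + 26.303 + 0.19953) = 1/27.502 = 0.03636
[CO3²⁻] = α₂ × DIC = 0.03636 × 2.79 = 0.1014 mmol/kg
Ksp = 10^(−6.49) = 3.236×10^-7
Ω = [Ca²⁺][CO3²⁻]/Ksp = (4.87×10^-3)(1.014×10^-4) / 3.236×10^-7 = 1.53

Ω = 1.53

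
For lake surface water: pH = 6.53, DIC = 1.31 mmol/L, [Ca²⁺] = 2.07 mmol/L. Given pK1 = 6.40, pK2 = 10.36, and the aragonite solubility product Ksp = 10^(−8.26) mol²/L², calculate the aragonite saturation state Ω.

Ω = 0.0419

α₂ = 1 / (1 + [H⁺]/K2 + [H⁺]²/(K1K2)) = 1 / (1 + 10^+3.83 + 10^+3.70)
   = 1 / (1 + 6760.8 + 5011.9) = 1/1.1774×10^4 = 8.494×10^-5
[CO3²⁻] = α₂ × DIC = 8.494×10^-5 × 1.31 = 0.0001113 mmol/L = 0.1113 μmol/L
Ksp = 10^(−8.26) = 5.495×10^-9
Ω = [Ca²⁺][CO3²⁻]/Ksp = (2.07×10^-3)(1.113×10^-7) / 5.495×10^-9 = 0.0419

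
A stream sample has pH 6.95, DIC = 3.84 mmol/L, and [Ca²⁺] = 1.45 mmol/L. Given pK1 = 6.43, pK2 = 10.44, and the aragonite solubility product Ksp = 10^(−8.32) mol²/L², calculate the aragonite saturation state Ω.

α₂ = 1 / (1 + [H⁺]/K2 + [H⁺]²/(K1K2)) = 1 / (1 + 10^+3.49 + 10^+2.97)
   = 1 / (1 + 3090.3 + 933.25) = 1/4024.5 = 0.0002485
[CO3²⁻] = α₂ × DIC = 0.0002485 × 3.84 = 0.0009541 mmol/L = 0.9541 μmol/L
Ksp = 10^(−8.32) = 4.786×10^-9
Ω = [Ca²⁺][CO3²⁻]/Ksp = (1.45×10^-3)(9.541×10^-7) / 4.786×10^-9 = 0.289

Ω = 0.289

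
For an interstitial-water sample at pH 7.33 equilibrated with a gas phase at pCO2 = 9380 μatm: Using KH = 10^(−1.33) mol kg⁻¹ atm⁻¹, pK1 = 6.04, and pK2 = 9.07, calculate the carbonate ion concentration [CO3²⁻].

[CO2*] = KH · pCO2 = 10^(−1.33) × 9380×10^-6 = 4.387×10^-4 mol/kg
α₀ = 1/(1 + K1/[H⁺] + K1K2/[H⁺]²) = 1/(1 + 10^+1.29 + 10^-0.45) = 0.04795
DIC = [CO2*]/α₀ = 4.387×10^-4 / 0.04795 = 9.149 mmol/kg
[CO3²⁻] = α₂·DIC; α₂ = 0.01701, so [CO3²⁻] = 0.01701 × 9.149 = 0.156 mmol/kg

[CO3²⁻] = 0.156 mmol/kg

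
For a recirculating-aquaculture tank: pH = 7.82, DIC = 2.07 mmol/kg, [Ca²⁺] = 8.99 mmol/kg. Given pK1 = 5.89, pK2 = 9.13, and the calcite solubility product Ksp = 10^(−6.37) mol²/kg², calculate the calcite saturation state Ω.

α₂ = 1 / (1 + [H⁺]/K2 + [H⁺]²/(K1K2)) = 1 / (1 + 10^+1.31 + 10^-0.62)
   = 1 / (1 + 20.417 + 0.23988) = 1/21.657 = 0.04617
[CO3²⁻] = α₂ × DIC = 0.04617 × 2.07 = 0.09558 mmol/kg
Ksp = 10^(−6.37) = 4.266×10^-7
Ω = [Ca²⁺][CO3²⁻]/Ksp = (8.99×10^-3)(9.558×10^-5) / 4.266×10^-7 = 2.01

Ω = 2.01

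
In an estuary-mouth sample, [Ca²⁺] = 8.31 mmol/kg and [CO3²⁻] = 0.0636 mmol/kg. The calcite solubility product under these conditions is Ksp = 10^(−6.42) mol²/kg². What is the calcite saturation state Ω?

Ksp = 10^(−6.42) = 3.802×10^-7
Ω = [Ca²⁺][CO3²⁻]/Ksp = (8.31×10^-3)(0.0636×10^-3) / 3.802×10^-7 = 1.39

Ω = 1.39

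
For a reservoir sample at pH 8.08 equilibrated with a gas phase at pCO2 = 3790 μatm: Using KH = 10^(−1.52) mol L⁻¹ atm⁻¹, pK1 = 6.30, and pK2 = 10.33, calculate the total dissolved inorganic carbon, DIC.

[CO2*] = KH · pCO2 = 10^(−1.52) × 3790×10^-6 = 1.145×10^-4 mol/L
α₀ = 1/(1 + K1/[H⁺] + K1K2/[H⁺]²) = 1/(1 + 10^+1.78 + 10^-0.47) = 0.01624
DIC = [CO2*]/α₀ = 1.145×10^-4 / 0.01624 = 7.05 mmol/L

DIC = 7.05 mmol/L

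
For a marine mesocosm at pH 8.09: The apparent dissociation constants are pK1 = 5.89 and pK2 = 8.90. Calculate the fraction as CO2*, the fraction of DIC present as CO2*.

α₀ = 0.00543

α₀ = 1 / (1 + K1/[H⁺] + K1K2/[H⁺]²) = 1 / (1 + 10^+2.20 + 10^+1.39)
   = 1 / (1 + 158.49 + 24.547) = 1/184.04 = 0.005434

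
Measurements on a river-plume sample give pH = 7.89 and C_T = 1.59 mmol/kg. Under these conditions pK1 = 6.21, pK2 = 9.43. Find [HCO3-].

α₁ = 1 / (1 + [H⁺]/K1 + K2/[H⁺]) = 1 / (1 + 10^-1.68 + 10^-1.54)
   = 1 / (1 + 0.020893 + 0.028840) = 1/1.0497 = 0.9526
[HCO3⁻] = α₁ × DIC = 0.9526 × 1.59 = 1.51 mmol/kg

[HCO3⁻] = 1.51 mmol/kg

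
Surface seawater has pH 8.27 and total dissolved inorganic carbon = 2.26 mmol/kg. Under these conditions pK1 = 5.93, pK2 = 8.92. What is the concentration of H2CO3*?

α₀ = 1 / (1 + K1/[H⁺] + K1K2/[H⁺]²) = 1 / (1 + 10^+2.34 + 10^+1.69)
   = 1 / (1 + 218.78 + 48.978) = 1/268.75 = 0.003721
[CO2*] = α₀ × DIC = 0.003721 × 2.26 = 0.00841 mmol/kg = 8.41 μmol/kg

[CO2*] = 8.41 μmol/kg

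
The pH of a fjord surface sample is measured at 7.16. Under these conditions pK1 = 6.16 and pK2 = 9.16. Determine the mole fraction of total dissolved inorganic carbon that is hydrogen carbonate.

α₁ = 1 / (1 + [H⁺]/K1 + K2/[H⁺]) = 1 / (1 + 10^-1.00 + 10^-2.00)
   = 1 / (1 + 0.10000 + 0.010000) = 1/1.1100 = 0.9009

α₁ = 0.901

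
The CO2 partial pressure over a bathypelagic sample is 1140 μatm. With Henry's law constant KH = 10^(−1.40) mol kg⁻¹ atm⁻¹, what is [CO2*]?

[CO2*] = 45.4 μmol/kg

KH = 10^(−1.40) = 3.981×10^-2 mol kg⁻¹ atm⁻¹
[CO2*] = KH · pCO2 = 3.981×10^-2 × 1140×10^-6 atm = 4.54×10^-5 mol/kg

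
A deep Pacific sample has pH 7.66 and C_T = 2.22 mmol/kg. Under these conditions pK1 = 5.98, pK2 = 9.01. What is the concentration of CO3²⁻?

[CO3²⁻] = 0.0931 mmol/kg

α₂ = 1 / (1 + [H⁺]/K2 + [H⁺]²/(K1K2)) = 1 / (1 + 10^+1.35 + 10^-0.33)
   = 1 / (1 + 22.387 + 0.46774) = 1/23.855 = 0.04192
[CO3²⁻] = α₂ × DIC = 0.04192 × 2.22 = 0.0931 mmol/kg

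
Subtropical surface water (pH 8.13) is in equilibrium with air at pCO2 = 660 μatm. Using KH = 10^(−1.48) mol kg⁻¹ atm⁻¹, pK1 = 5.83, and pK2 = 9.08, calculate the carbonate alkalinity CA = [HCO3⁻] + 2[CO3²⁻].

CA = 5.34 mmol/kg

[CO2*] = KH · pCO2 = 10^(−1.48) × 660×10^-6 = 2.185×10^-5 mol/kg
α₀ = 1/(1 + K1/[H⁺] + K1K2/[H⁺]²) = 1/(1 + 10^+2.30 + 10^+1.35) = 0.004486
DIC = [CO2*]/α₀ = 2.185×10^-5 / 0.004486 = 4.872 mmol/kg
CA = (α₁ + 2α₂)·DIC = (0.8951 + 2×0.1004) × 4.872 = 5.34 mmol/kg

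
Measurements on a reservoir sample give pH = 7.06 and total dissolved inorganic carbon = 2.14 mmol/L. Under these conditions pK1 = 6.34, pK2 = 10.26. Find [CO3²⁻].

[CO3²⁻] = 1.13 μmol/L

α₂ = 1 / (1 + [H⁺]/K2 + [H⁺]²/(K1K2)) = 1 / (1 + 10^+3.20 + 10^+2.48)
   = 1 / (1 + 1584.9 + 302.00) = 1/1887.9 = 0.0005297
[CO3²⁻] = α₂ × DIC = 0.0005297 × 2.14 = 0.00113 mmol/L = 1.13 μmol/L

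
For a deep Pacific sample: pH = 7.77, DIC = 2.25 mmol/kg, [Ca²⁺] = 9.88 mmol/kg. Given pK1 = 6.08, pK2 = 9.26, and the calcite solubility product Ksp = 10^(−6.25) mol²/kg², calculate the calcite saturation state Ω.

α₂ = 1 / (1 + [H⁺]/K2 + [H⁺]²/(K1K2)) = 1 / (1 + 10^+1.49 + 10^-0.20)
   = 1 / (1 + 30.903 + 0.63096) = 1/32.534 = 0.03074
[CO3²⁻] = α₂ × DIC = 0.03074 × 2.25 = 0.06916 mmol/kg
Ksp = 10^(−6.25) = 5.623×10^-7
Ω = [Ca²⁺][CO3²⁻]/Ksp = (9.88×10^-3)(6.916×10^-5) / 5.623×10^-7 = 1.22

Ω = 1.22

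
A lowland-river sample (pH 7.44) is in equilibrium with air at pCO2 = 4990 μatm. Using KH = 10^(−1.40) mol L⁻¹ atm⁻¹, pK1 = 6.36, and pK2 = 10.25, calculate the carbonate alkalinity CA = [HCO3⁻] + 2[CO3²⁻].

[CO2*] = KH · pCO2 = 10^(−1.40) × 4990×10^-6 = 1.987×10^-4 mol/L
α₀ = 1/(1 + K1/[H⁺] + K1K2/[H⁺]²) = 1/(1 + 10^+1.08 + 10^-1.73) = 0.07668
DIC = [CO2*]/α₀ = 1.987×10^-4 / 0.07668 = 2.591 mmol/L
CA = (α₁ + 2α₂)·DIC = (0.9219 + 2×0.001428) × 2.591 = 2.40 mmol/L

CA = 2.40 mmol/L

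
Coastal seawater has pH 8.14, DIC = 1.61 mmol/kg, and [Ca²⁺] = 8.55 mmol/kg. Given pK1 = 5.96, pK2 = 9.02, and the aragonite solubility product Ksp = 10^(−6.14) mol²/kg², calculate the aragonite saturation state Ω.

α₂ = 1 / (1 + [H⁺]/K2 + [H⁺]²/(K1K2)) = 1 / (1 + 10^+0.88 + 10^-1.30)
   = 1 / (1 + 7.5858 + 0.050119) = 1/8.6359 = 0.1158
[CO3²⁻] = α₂ × DIC = 0.1158 × 1.61 = 0.1864 mmol/kg
Ksp = 10^(−6.14) = 7.244×10^-7
Ω = [Ca²⁺][CO3²⁻]/Ksp = (8.55×10^-3)(1.864×10^-4) / 7.244×10^-7 = 2.20

Ω = 2.20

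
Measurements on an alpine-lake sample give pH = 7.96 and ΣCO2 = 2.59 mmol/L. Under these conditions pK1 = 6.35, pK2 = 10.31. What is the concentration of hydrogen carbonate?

α₁ = 1 / (1 + [H⁺]/K1 + K2/[H⁺]) = 1 / (1 + 10^-1.61 + 10^-2.35)
   = 1 / (1 + 0.024547 + 0.0044668) = 1/1.0290 = 0.9718
[HCO3⁻] = α₁ × DIC = 0.9718 × 2.59 = 2.52 mmol/L

[HCO3⁻] = 2.52 mmol/L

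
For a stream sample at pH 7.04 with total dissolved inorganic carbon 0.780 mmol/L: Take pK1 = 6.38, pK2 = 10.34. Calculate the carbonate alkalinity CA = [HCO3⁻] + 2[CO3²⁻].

CA = 0.640 mmol/L

CA = [HCO3⁻] + 2[CO3²⁻] = (α₁ + 2α₂)·DIC
At pH 7.04: [H⁺]/K1 = 10^-0.66 = 0.21878, K2/[H⁺] = 10^-3.30 = 0.00050119
α₁ = 1/(1 + 0.21878 + 0.00050119) = 1/1.2193 = 0.8202; α₂ = α₁·K2/[H⁺] = 0.0004111
α₁ + 2α₂ = 0.8210
CA = 0.8210 × 0.780 = 0.640 mmol/L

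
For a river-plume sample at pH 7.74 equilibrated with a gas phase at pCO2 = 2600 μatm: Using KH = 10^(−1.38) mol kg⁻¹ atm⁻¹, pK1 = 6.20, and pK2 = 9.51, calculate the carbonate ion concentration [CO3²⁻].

[CO2*] = KH · pCO2 = 10^(−1.38) × 2600×10^-6 = 1.084×10^-4 mol/kg
α₀ = 1/(1 + K1/[H⁺] + K1K2/[H⁺]²) = 1/(1 + 10^+1.54 + 10^-0.23) = 0.02758
DIC = [CO2*]/α₀ = 1.084×10^-4 / 0.02758 = 3.930 mmol/kg
[CO3²⁻] = α₂·DIC; α₂ = 0.01624, so [CO3²⁻] = 0.01624 × 3.930 = 0.0638 mmol/kg

[CO3²⁻] = 0.0638 mmol/kg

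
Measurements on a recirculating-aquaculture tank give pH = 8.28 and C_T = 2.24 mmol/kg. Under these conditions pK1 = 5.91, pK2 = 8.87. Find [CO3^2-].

[CO3²⁻] = 0.456 mmol/kg

α₂ = 1 / (1 + [H⁺]/K2 + [H⁺]²/(K1K2)) = 1 / (1 + 10^+0.59 + 10^-1.78)
   = 1 / (1 + 3.8905 + 0.016596) = 1/4.9070 = 0.2038
[CO3²⁻] = α₂ × DIC = 0.2038 × 2.24 = 0.456 mmol/kg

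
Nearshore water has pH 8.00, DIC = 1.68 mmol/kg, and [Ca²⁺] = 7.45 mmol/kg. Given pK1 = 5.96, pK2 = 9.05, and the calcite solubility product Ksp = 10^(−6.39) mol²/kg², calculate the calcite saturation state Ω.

α₂ = 1 / (1 + [H⁺]/K2 + [H⁺]²/(K1K2)) = 1 / (1 + 10^+1.05 + 10^-0.99)
   = 1 / (1 + 11.220 + 0.10233) = 1/12.323 = 0.08115
[CO3²⁻] = α₂ × DIC = 0.08115 × 1.68 = 0.1363 mmol/kg
Ksp = 10^(−6.39) = 4.074×10^-7
Ω = [Ca²⁺][CO3²⁻]/Ksp = (7.45×10^-3)(1.363×10^-4) / 4.074×10^-7 = 2.49

Ω = 2.49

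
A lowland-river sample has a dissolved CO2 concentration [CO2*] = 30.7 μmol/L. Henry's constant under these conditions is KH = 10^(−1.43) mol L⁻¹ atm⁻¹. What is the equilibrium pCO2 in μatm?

KH = 10^(−1.43) = 3.715×10^-2 mol L⁻¹ atm⁻¹
pCO2 = [CO2*]/KH = 30.7×10^-6 / 3.715×10^-2 = 8.26×10^-4 atm = 826 μatm

pCO2 = 826 μatm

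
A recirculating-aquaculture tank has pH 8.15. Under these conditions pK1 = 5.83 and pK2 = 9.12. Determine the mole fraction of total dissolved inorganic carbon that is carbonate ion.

α₂ = 0.0964

α₂ = 1 / (1 + [H⁺]/K2 + [H⁺]²/(K1K2)) = 1 / (1 + 10^+0.97 + 10^-1.35)
   = 1 / (1 + 9.3325 + 0.044668) = 1/10.377 = 0.09637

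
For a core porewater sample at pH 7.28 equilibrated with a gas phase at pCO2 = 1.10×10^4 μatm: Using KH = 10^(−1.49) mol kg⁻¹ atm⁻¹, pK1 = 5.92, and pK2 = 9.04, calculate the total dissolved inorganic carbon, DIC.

DIC = 8.65 mmol/kg

[CO2*] = KH · pCO2 = 10^(−1.49) × 1.10×10^4×10^-6 = 3.560×10^-4 mol/kg
α₀ = 1/(1 + K1/[H⁺] + K1K2/[H⁺]²) = 1/(1 + 10^+1.36 + 10^-0.40) = 0.04114
DIC = [CO2*]/α₀ = 3.560×10^-4 / 0.04114 = 8.65 mmol/kg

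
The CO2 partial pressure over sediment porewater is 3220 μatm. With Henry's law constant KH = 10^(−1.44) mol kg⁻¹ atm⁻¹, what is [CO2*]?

[CO2*] = 117 μmol/kg

KH = 10^(−1.44) = 3.631×10^-2 mol kg⁻¹ atm⁻¹
[CO2*] = KH · pCO2 = 3.631×10^-2 × 3220×10^-6 atm = 1.17×10^-4 mol/kg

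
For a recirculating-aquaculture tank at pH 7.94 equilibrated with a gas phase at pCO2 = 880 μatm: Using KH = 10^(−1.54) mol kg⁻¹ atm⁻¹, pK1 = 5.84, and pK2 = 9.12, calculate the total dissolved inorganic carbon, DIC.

DIC = 3.43 mmol/kg

[CO2*] = KH · pCO2 = 10^(−1.54) × 880×10^-6 = 2.538×10^-5 mol/kg
α₀ = 1/(1 + K1/[H⁺] + K1K2/[H⁺]²) = 1/(1 + 10^+2.10 + 10^+0.92) = 0.007396
DIC = [CO2*]/α₀ = 2.538×10^-5 / 0.007396 = 3.43 mmol/kg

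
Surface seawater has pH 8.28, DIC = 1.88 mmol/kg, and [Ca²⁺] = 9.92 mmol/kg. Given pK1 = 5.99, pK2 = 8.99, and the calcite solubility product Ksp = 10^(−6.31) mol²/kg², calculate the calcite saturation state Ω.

α₂ = 1 / (1 + [H⁺]/K2 + [H⁺]²/(K1K2)) = 1 / (1 + 10^+0.71 + 10^-1.58)
   = 1 / (1 + 5.1286 + 0.026303) = 1/6.1549 = 0.1625
[CO3²⁻] = α₂ × DIC = 0.1625 × 1.88 = 0.3054 mmol/kg
Ksp = 10^(−6.31) = 4.898×10^-7
Ω = [Ca²⁺][CO3²⁻]/Ksp = (9.92×10^-3)(3.054×10^-4) / 4.898×10^-7 = 6.19

Ω = 6.19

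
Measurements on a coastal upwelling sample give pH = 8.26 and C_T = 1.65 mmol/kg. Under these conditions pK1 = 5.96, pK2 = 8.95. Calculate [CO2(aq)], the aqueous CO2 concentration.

[CO2*] = 6.84 μmol/kg

α₀ = 1 / (1 + K1/[H⁺] + K1K2/[H⁺]²) = 1 / (1 + 10^+2.30 + 10^+1.61)
   = 1 / (1 + 199.53 + 40.738) = 1/241.26 = 0.004145
[CO2*] = α₀ × DIC = 0.004145 × 1.65 = 0.00684 mmol/kg = 6.84 μmol/kg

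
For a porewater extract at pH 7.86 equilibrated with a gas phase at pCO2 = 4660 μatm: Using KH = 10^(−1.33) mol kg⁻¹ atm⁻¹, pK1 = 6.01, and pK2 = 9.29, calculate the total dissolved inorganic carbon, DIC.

[CO2*] = KH · pCO2 = 10^(−1.33) × 4660×10^-6 = 2.180×10^-4 mol/kg
α₀ = 1/(1 + K1/[H⁺] + K1K2/[H⁺]²) = 1/(1 + 10^+1.85 + 10^+0.42) = 0.01344
DIC = [CO2*]/α₀ = 2.180×10^-4 / 0.01344 = 16.2 mmol/kg

DIC = 16.2 mmol/kg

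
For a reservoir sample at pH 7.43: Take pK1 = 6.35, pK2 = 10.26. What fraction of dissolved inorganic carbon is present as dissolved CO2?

α₀ = 1 / (1 + K1/[H⁺] + K1K2/[H⁺]²) = 1 / (1 + 10^+1.08 + 10^-1.75)
   = 1 / (1 + 12.023 + 0.017783) = 1/13.040 = 0.07668

α₀ = 0.0767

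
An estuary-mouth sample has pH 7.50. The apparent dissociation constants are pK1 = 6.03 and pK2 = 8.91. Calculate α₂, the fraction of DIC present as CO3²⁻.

α₂ = 0.0363

α₂ = 1 / (1 + [H⁺]/K2 + [H⁺]²/(K1K2)) = 1 / (1 + 10^+1.41 + 10^-0.06)
   = 1 / (1 + 25.704 + 0.87096) = 1/27.575 = 0.03626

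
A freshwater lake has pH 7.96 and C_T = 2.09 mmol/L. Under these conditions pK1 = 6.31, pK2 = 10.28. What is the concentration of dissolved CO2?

α₀ = 1 / (1 + K1/[H⁺] + K1K2/[H⁺]²) = 1 / (1 + 10^+1.65 + 10^-0.67)
   = 1 / (1 + 44.668 + 0.21380) = 1/45.882 = 0.02179
[CO2*] = α₀ × DIC = 0.02179 × 2.09 = 0.0456 mmol/L

[CO2*] = 0.0456 mmol/L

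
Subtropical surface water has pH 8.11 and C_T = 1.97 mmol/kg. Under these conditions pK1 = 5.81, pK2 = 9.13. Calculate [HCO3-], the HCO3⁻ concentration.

[HCO3⁻] = 1.79 mmol/kg

α₁ = 1 / (1 + [H⁺]/K1 + K2/[H⁺]) = 1 / (1 + 10^-2.30 + 10^-1.02)
   = 1 / (1 + 0.0050119 + 0.095499) = 1/1.1005 = 0.9087
[HCO3⁻] = α₁ × DIC = 0.9087 × 1.97 = 1.79 mmol/kg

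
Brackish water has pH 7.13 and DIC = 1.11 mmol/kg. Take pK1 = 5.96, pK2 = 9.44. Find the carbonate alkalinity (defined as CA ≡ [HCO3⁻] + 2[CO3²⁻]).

CA = [HCO3⁻] + 2[CO3²⁻] = (α₁ + 2α₂)·DIC
At pH 7.13: [H⁺]/K1 = 10^-1.17 = 0.067608, K2/[H⁺] = 10^-2.31 = 0.0048978
α₁ = 1/(1 + 0.067608 + 0.0048978) = 1/1.0725 = 0.9324; α₂ = α₁·K2/[H⁺] = 0.004567
α₁ + 2α₂ = 0.9415
CA = 0.9415 × 1.11 = 1.05 mmol/kg

CA = 1.05 mmol/kg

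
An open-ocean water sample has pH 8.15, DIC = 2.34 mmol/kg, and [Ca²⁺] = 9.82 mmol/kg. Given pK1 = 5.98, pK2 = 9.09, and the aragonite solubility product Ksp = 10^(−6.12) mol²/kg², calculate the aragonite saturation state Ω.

Ω = 3.10

α₂ = 1 / (1 + [H⁺]/K2 + [H⁺]²/(K1K2)) = 1 / (1 + 10^+0.94 + 10^-1.23)
   = 1 / (1 + 8.7096 + 0.058884) = 1/9.7685 = 0.1024
[CO3²⁻] = α₂ × DIC = 0.1024 × 2.34 = 0.2395 mmol/kg
Ksp = 10^(−6.12) = 7.586×10^-7
Ω = [Ca²⁺][CO3²⁻]/Ksp = (9.82×10^-3)(2.395×10^-4) / 7.586×10^-7 = 3.10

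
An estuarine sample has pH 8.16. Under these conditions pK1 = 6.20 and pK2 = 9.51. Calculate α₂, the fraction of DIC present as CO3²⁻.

α₂ = 0.0423

α₂ = 1 / (1 + [H⁺]/K2 + [H⁺]²/(K1K2)) = 1 / (1 + 10^+1.35 + 10^-0.61)
   = 1 / (1 + 22.387 + 0.24547) = 1/23.633 = 0.04231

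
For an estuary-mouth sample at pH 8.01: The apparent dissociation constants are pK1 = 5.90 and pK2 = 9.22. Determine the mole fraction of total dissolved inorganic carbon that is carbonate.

α₂ = 1 / (1 + [H⁺]/K2 + [H⁺]²/(K1K2)) = 1 / (1 + 10^+1.21 + 10^-0.90)
   = 1 / (1 + 16.218 + 0.12589) = 1/17.344 = 0.05766

α₂ = 0.0577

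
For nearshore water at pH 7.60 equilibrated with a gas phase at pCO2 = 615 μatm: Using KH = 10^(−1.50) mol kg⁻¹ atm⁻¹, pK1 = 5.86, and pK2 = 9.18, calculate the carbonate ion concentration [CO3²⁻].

[CO3²⁻] = 0.0281 mmol/kg

[CO2*] = KH · pCO2 = 10^(−1.50) × 615×10^-6 = 1.945×10^-5 mol/kg
α₀ = 1/(1 + K1/[H⁺] + K1K2/[H⁺]²) = 1/(1 + 10^+1.74 + 10^+0.16) = 0.01742
DIC = [CO2*]/α₀ = 1.945×10^-5 / 0.01742 = 1.116 mmol/kg
[CO3²⁻] = α₂·DIC; α₂ = 0.02518, so [CO3²⁻] = 0.02518 × 1.116 = 0.0281 mmol/kg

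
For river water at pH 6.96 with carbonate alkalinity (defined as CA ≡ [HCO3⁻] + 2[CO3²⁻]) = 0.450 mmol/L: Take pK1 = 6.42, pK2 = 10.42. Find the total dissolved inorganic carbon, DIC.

CA = [HCO3⁻] + 2[CO3²⁻] = (α₁ + 2α₂)·DIC
At pH 6.96: [H⁺]/K1 = 10^-0.54 = 0.28840, K2/[H⁺] = 10^-3.46 = 0.00034674
α₁ = 1/(1 + 0.28840 + 0.00034674) = 1/1.2887 = 0.7759; α₂ = α₁·K2/[H⁺] = 0.0002690
α₁ + 2α₂ = 0.7765
DIC = CA / (α₁ + 2α₂) = 0.450 / 0.7765 = 0.580 mmol/L

DIC = 0.580 mmol/L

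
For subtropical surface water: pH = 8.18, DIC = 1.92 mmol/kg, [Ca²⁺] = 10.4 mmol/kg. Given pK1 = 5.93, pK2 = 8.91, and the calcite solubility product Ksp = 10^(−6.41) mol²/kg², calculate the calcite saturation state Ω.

Ω = 8.02

α₂ = 1 / (1 + [H⁺]/K2 + [H⁺]²/(K1K2)) = 1 / (1 + 10^+0.73 + 10^-1.52)
   = 1 / (1 + 5.3703 + 0.030200) = 1/6.4005 = 0.1562
[CO3²⁻] = α₂ × DIC = 0.1562 × 1.92 = 0.3000 mmol/kg
Ksp = 10^(−6.41) = 3.890×10^-7
Ω = [Ca²⁺][CO3²⁻]/Ksp = (10.4×10^-3)(3.000×10^-4) / 3.890×10^-7 = 8.02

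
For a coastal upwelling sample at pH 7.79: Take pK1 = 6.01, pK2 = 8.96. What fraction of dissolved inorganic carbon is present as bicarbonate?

α₁ = 1 / (1 + [H⁺]/K1 + K2/[H⁺]) = 1 / (1 + 10^-1.78 + 10^-1.17)
   = 1 / (1 + 0.016596 + 0.067608) = 1/1.0842 = 0.9223

α₁ = 0.922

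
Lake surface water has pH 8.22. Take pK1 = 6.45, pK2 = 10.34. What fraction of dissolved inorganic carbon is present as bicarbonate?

α₁ = 0.976

α₁ = 1 / (1 + [H⁺]/K1 + K2/[H⁺]) = 1 / (1 + 10^-1.77 + 10^-2.12)
   = 1 / (1 + 0.016982 + 0.0075858) = 1/1.0246 = 0.9760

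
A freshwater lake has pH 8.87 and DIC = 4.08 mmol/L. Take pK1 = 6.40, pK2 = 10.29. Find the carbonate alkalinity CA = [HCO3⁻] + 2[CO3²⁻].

CA = 4.22 mmol/L

CA = [HCO3⁻] + 2[CO3²⁻] = (α₁ + 2α₂)·DIC
At pH 8.87: [H⁺]/K1 = 10^-2.47 = 0.0033884, K2/[H⁺] = 10^-1.42 = 0.038019
α₁ = 1/(1 + 0.0033884 + 0.038019) = 1/1.0414 = 0.9602; α₂ = α₁·K2/[H⁺] = 0.03651
α₁ + 2α₂ = 1.0333
CA = 1.0333 × 4.08 = 4.22 mmol/L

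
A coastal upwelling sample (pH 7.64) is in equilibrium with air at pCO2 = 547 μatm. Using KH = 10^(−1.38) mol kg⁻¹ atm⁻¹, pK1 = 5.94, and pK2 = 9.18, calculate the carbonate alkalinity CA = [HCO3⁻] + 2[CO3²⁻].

CA = 1.21 mmol/kg

[CO2*] = KH · pCO2 = 10^(−1.38) × 547×10^-6 = 2.280×10^-5 mol/kg
α₀ = 1/(1 + K1/[H⁺] + K1K2/[H⁺]²) = 1/(1 + 10^+1.70 + 10^+0.16) = 0.01902
DIC = [CO2*]/α₀ = 2.280×10^-5 / 0.01902 = 1.199 mmol/kg
CA = (α₁ + 2α₂)·DIC = (0.9535 + 2×0.02750) × 1.199 = 1.21 mmol/kg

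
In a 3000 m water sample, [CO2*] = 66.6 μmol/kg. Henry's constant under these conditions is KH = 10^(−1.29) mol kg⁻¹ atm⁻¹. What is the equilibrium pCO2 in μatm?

pCO2 = 1300 μatm

KH = 10^(−1.29) = 5.129×10^-2 mol kg⁻¹ atm⁻¹
pCO2 = [CO2*]/KH = 66.6×10^-6 / 5.129×10^-2 = 1.30×10^-3 atm = 1300 μatm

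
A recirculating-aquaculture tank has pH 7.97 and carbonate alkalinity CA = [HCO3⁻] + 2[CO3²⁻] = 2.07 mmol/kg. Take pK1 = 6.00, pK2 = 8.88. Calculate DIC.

DIC = 1.88 mmol/kg

CA = [HCO3⁻] + 2[CO3²⁻] = (α₁ + 2α₂)·DIC
At pH 7.97: [H⁺]/K1 = 10^-1.97 = 0.010715, K2/[H⁺] = 10^-0.91 = 0.12303
α₁ = 1/(1 + 0.010715 + 0.12303) = 1/1.1337 = 0.8820; α₂ = α₁·K2/[H⁺] = 0.1085
α₁ + 2α₂ = 1.0991
DIC = CA / (α₁ + 2α₂) = 2.07 / 1.0991 = 1.88 mmol/kg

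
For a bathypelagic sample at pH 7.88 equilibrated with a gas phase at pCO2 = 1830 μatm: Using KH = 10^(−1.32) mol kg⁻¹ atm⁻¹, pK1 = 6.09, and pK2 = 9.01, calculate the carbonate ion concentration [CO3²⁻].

[CO3²⁻] = 0.400 mmol/kg

[CO2*] = KH · pCO2 = 10^(−1.32) × 1830×10^-6 = 8.759×10^-5 mol/kg
α₀ = 1/(1 + K1/[H⁺] + K1K2/[H⁺]²) = 1/(1 + 10^+1.79 + 10^+0.66) = 0.01487
DIC = [CO2*]/α₀ = 8.759×10^-5 / 0.01487 = 5.889 mmol/kg
[CO3²⁻] = α₂·DIC; α₂ = 0.06799, so [CO3²⁻] = 0.06799 × 5.889 = 0.400 mmol/kg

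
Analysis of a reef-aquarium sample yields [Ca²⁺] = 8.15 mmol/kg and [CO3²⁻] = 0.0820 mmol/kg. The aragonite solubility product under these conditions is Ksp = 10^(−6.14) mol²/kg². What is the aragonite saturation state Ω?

Ω = 0.923

Ksp = 10^(−6.14) = 7.244×10^-7
Ω = [Ca²⁺][CO3²⁻]/Ksp = (8.15×10^-3)(0.0820×10^-3) / 7.244×10^-7 = 0.923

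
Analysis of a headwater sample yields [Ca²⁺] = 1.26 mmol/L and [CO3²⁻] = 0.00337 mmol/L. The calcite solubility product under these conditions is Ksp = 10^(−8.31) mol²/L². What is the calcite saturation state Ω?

Ksp = 10^(−8.31) = 4.898×10^-9
Ω = [Ca²⁺][CO3²⁻]/Ksp = (1.26×10^-3)(0.00337×10^-3) / 4.898×10^-9 = 0.867

Ω = 0.867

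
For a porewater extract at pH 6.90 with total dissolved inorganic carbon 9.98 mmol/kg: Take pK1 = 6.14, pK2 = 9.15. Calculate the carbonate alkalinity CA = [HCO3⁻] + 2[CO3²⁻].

CA = 8.56 mmol/kg

CA = [HCO3⁻] + 2[CO3²⁻] = (α₁ + 2α₂)·DIC
At pH 6.90: [H⁺]/K1 = 10^-0.76 = 0.17378, K2/[H⁺] = 10^-2.25 = 0.0056234
α₁ = 1/(1 + 0.17378 + 0.0056234) = 1/1.1794 = 0.8479; α₂ = α₁·K2/[H⁺] = 0.004768
α₁ + 2α₂ = 0.8574
CA = 0.8574 × 9.98 = 8.56 mmol/kg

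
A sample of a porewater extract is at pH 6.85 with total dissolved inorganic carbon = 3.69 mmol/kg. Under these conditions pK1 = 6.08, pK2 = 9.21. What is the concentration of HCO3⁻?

[HCO3⁻] = 3.14 mmol/kg

α₁ = 1 / (1 + [H⁺]/K1 + K2/[H⁺]) = 1 / (1 + 10^-0.77 + 10^-2.36)
   = 1 / (1 + 0.16982 + 0.0043652) = 1/1.1742 = 0.8517
[HCO3⁻] = α₁ × DIC = 0.8517 × 3.69 = 3.14 mmol/kg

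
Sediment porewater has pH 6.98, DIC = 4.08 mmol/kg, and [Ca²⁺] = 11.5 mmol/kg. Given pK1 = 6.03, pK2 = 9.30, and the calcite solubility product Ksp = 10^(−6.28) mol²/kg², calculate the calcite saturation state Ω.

α₂ = 1 / (1 + [H⁺]/K2 + [H⁺]²/(K1K2)) = 1 / (1 + 10^+2.32 + 10^+1.37)
   = 1 / (1 + 208.93 + 23.442) = 1/233.37 = 0.004285
[CO3²⁻] = α₂ × DIC = 0.004285 × 4.08 = 0.01748 mmol/kg = 17.48 μmol/kg
Ksp = 10^(−6.28) = 5.248×10^-7
Ω = [Ca²⁺][CO3²⁻]/Ksp = (11.5×10^-3)(1.748×10^-5) / 5.248×10^-7 = 0.383

Ω = 0.383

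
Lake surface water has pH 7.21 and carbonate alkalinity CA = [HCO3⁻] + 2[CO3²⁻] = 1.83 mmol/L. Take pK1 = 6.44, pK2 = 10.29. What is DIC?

DIC = 2.14 mmol/L

CA = [HCO3⁻] + 2[CO3²⁻] = (α₁ + 2α₂)·DIC
At pH 7.21: [H⁺]/K1 = 10^-0.77 = 0.16982, K2/[H⁺] = 10^-3.08 = 0.00083176
α₁ = 1/(1 + 0.16982 + 0.00083176) = 1/1.1707 = 0.8542; α₂ = α₁·K2/[H⁺] = 0.0007105
α₁ + 2α₂ = 0.8556
DIC = CA / (α₁ + 2α₂) = 1.83 / 0.8556 = 2.14 mmol/L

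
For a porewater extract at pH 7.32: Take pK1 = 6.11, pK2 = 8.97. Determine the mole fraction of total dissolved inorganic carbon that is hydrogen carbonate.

α₁ = 0.922

α₁ = 1 / (1 + [H⁺]/K1 + K2/[H⁺]) = 1 / (1 + 10^-1.21 + 10^-1.65)
   = 1 / (1 + 0.061660 + 0.022387) = 1/1.0840 = 0.9225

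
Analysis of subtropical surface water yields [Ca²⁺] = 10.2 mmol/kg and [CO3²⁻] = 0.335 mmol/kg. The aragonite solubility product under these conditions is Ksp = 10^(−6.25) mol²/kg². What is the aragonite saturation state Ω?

Ω = 6.08

Ksp = 10^(−6.25) = 5.623×10^-7
Ω = [Ca²⁺][CO3²⁻]/Ksp = (10.2×10^-3)(0.335×10^-3) / 5.623×10^-7 = 6.08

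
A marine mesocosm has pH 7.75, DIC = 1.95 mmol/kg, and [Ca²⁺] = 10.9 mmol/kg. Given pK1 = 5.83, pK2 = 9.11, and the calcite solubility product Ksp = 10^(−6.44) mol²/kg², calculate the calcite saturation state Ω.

Ω = 2.42

α₂ = 1 / (1 + [H⁺]/K2 + [H⁺]²/(K1K2)) = 1 / (1 + 10^+1.36 + 10^-0.56)
   = 1 / (1 + 22.909 + 0.27542) = 1/24.184 = 0.04135
[CO3²⁻] = α₂ × DIC = 0.04135 × 1.95 = 0.08063 mmol/kg
Ksp = 10^(−6.44) = 3.631×10^-7
Ω = [Ca²⁺][CO3²⁻]/Ksp = (10.9×10^-3)(8.063×10^-5) / 3.631×10^-7 = 2.42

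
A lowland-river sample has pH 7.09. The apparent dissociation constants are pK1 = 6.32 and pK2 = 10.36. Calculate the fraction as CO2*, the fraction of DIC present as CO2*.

α₀ = 1 / (1 + K1/[H⁺] + K1K2/[H⁺]²) = 1 / (1 + 10^+0.77 + 10^-2.50)
   = 1 / (1 + 5.8884 + 0.0031623) = 1/6.8916 = 0.1451

α₀ = 0.145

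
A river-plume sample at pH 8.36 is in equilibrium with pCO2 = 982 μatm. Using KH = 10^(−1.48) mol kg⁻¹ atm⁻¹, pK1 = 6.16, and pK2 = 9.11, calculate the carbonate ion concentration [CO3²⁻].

[CO3²⁻] = 0.916 mmol/kg

[CO2*] = KH · pCO2 = 10^(−1.48) × 982×10^-6 = 3.252×10^-5 mol/kg
α₀ = 1/(1 + K1/[H⁺] + K1K2/[H⁺]²) = 1/(1 + 10^+2.20 + 10^+1.45) = 0.005328
DIC = [CO2*]/α₀ = 3.252×10^-5 / 0.005328 = 6.103 mmol/kg
[CO3²⁻] = α₂·DIC; α₂ = 0.1502, so [CO3²⁻] = 0.1502 × 6.103 = 0.916 mmol/kg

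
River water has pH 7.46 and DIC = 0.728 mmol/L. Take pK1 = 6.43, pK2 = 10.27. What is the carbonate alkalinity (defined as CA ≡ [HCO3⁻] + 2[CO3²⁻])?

CA = 0.667 mmol/L

CA = [HCO3⁻] + 2[CO3²⁻] = (α₁ + 2α₂)·DIC
At pH 7.46: [H⁺]/K1 = 10^-1.03 = 0.093325, K2/[H⁺] = 10^-2.81 = 0.0015488
α₁ = 1/(1 + 0.093325 + 0.0015488) = 1/1.0949 = 0.9133; α₂ = α₁·K2/[H⁺] = 0.001415
α₁ + 2α₂ = 0.9162
CA = 0.9162 × 0.728 = 0.667 mmol/L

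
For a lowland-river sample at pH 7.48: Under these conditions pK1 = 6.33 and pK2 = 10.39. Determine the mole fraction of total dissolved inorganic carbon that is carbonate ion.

α₂ = 0.00115

α₂ = 1 / (1 + [H⁺]/K2 + [H⁺]²/(K1K2)) = 1 / (1 + 10^+2.91 + 10^+1.76)
   = 1 / (1 + 812.83 + 57.544) = 1/871.37 = 0.001148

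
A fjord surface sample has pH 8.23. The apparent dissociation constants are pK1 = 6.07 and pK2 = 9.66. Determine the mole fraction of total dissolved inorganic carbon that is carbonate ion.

α₂ = 0.0356

α₂ = 1 / (1 + [H⁺]/K2 + [H⁺]²/(K1K2)) = 1 / (1 + 10^+1.43 + 10^-0.73)
   = 1 / (1 + 26.915 + 0.18621) = 1/28.102 = 0.03559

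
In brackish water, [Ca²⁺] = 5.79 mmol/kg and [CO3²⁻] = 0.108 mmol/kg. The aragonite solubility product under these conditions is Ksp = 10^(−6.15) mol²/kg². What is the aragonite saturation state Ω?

Ω = 0.883

Ksp = 10^(−6.15) = 7.079×10^-7
Ω = [Ca²⁺][CO3²⁻]/Ksp = (5.79×10^-3)(0.108×10^-3) / 7.079×10^-7 = 0.883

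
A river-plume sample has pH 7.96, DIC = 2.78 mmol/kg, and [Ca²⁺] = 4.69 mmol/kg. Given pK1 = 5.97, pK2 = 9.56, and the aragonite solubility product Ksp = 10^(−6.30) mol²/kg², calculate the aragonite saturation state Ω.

α₂ = 1 / (1 + [H⁺]/K2 + [H⁺]²/(K1K2)) = 1 / (1 + 10^+1.60 + 10^-0.39)
   = 1 / (1 + 39.811 + 0.40738) = 1/41.218 = 0.02426
[CO3²⁻] = α₂ × DIC = 0.02426 × 2.78 = 0.06745 mmol/kg
Ksp = 10^(−6.30) = 5.012×10^-7
Ω = [Ca²⁺][CO3²⁻]/Ksp = (4.69×10^-3)(6.745×10^-5) / 5.012×10^-7 = 0.631

Ω = 0.631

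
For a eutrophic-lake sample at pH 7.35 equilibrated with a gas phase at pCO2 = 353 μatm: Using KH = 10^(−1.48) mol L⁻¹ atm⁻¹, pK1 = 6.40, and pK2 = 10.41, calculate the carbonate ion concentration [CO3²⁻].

[CO2*] = KH · pCO2 = 10^(−1.48) × 353×10^-6 = 1.169×10^-5 mol/L
α₀ = 1/(1 + K1/[H⁺] + K1K2/[H⁺]²) = 1/(1 + 10^+0.95 + 10^-2.11) = 0.1008
DIC = [CO2*]/α₀ = 1.169×10^-5 / 0.1008 = 0.1160 mmol/L
[CO3²⁻] = α₂·DIC; α₂ = 0.0007825, so [CO3²⁻] = 0.0007825 × 0.1160 = 9.07×10^-5 mmol/L = 0.0907 μmol/L

[CO3²⁻] = 0.0907 μmol/L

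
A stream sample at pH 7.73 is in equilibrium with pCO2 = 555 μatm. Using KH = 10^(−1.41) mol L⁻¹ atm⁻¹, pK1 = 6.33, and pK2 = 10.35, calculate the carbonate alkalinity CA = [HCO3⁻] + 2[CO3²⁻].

[CO2*] = KH · pCO2 = 10^(−1.41) × 555×10^-6 = 2.159×10^-5 mol/L
α₀ = 1/(1 + K1/[H⁺] + K1K2/[H⁺]²) = 1/(1 + 10^+1.40 + 10^-1.22) = 0.03820
DIC = [CO2*]/α₀ = 2.159×10^-5 / 0.03820 = 0.5653 mmol/L
CA = (α₁ + 2α₂)·DIC = (0.9595 + 2×0.002302) × 0.5653 = 0.545 mmol/L

CA = 0.545 mmol/L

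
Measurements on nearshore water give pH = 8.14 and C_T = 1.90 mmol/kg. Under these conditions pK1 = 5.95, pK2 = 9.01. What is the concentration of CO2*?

α₀ = 1 / (1 + K1/[H⁺] + K1K2/[H⁺]²) = 1 / (1 + 10^+2.19 + 10^+1.32)
   = 1 / (1 + 154.88 + 20.893) = 1/176.77 = 0.005657
[CO2*] = α₀ × DIC = 0.005657 × 1.90 = 0.0107 mmol/kg = 10.7 μmol/kg

[CO2*] = 10.7 μmol/kg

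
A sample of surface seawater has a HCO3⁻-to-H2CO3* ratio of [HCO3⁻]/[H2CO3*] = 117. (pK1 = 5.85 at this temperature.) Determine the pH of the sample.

From K1 = [H⁺][HCO3⁻]/[H2CO3*]:  pH = pK1 + log₁₀([HCO3⁻]/[H2CO3*])
log₁₀(117) = +2.068
pH = 5.85 + (+2.068) = 7.92

pH = 7.92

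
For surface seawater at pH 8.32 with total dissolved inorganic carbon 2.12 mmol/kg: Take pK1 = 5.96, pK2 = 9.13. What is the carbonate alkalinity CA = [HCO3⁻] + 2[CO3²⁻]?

CA = 2.40 mmol/kg

CA = [HCO3⁻] + 2[CO3²⁻] = (α₁ + 2α₂)·DIC
At pH 8.32: [H⁺]/K1 = 10^-2.36 = 0.0043652, K2/[H⁺] = 10^-0.81 = 0.15488
α₁ = 1/(1 + 0.0043652 + 0.15488) = 1/1.1592 = 0.8626; α₂ = α₁·K2/[H⁺] = 0.1336
α₁ + 2α₂ = 1.1298
CA = 1.1298 × 2.12 = 2.40 mmol/kg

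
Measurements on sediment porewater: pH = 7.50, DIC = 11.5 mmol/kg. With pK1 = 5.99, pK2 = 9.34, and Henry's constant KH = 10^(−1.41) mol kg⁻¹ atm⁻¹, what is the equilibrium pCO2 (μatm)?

pCO2 = 8740 μatm

α₀ = 1 / (1 + K1/[H⁺] + K1K2/[H⁺]²) = 1 / (1 + 10^+1.51 + 10^-0.33)
   = 1 / (1 + 32.359 + 0.46774) = 1/33.827 = 0.02956
[CO2*] = α₀ × DIC = 0.02956 × 11.5 = 0.3400 mmol/kg
pCO2 = [CO2*]/KH = 3.400×10^-4 / 3.890×10^-2 = 8740 μatm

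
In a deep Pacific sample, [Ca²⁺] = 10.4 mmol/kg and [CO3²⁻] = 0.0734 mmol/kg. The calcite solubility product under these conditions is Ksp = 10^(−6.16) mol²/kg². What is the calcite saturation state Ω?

Ksp = 10^(−6.16) = 6.918×10^-7
Ω = [Ca²⁺][CO3²⁻]/Ksp = (10.4×10^-3)(0.0734×10^-3) / 6.918×10^-7 = 1.10

Ω = 1.10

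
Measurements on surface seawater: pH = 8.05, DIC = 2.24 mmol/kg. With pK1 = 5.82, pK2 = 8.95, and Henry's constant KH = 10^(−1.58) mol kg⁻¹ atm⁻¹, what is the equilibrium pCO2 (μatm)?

α₀ = 1 / (1 + K1/[H⁺] + K1K2/[H⁺]²) = 1 / (1 + 10^+2.23 + 10^+1.33)
   = 1 / (1 + 169.82 + 21.380) = 1/192.20 = 0.005203
[CO2*] = α₀ × DIC = 0.005203 × 2.24 = 0.01165 mmol/kg = 11.65 μmol/kg
pCO2 = [CO2*]/KH = 1.165×10^-5 / 2.630×10^-2 = 443 μatm

pCO2 = 443 μatm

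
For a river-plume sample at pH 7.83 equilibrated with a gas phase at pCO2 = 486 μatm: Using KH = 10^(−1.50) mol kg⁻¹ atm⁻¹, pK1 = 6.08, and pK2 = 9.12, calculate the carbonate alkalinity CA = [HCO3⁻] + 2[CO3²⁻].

[CO2*] = KH · pCO2 = 10^(−1.50) × 486×10^-6 = 1.537×10^-5 mol/kg
α₀ = 1/(1 + K1/[H⁺] + K1K2/[H⁺]²) = 1/(1 + 10^+1.75 + 10^+0.46) = 0.01663
DIC = [CO2*]/α₀ = 1.537×10^-5 / 0.01663 = 0.9239 mmol/kg
CA = (α₁ + 2α₂)·DIC = (0.9354 + 2×0.04797) × 0.9239 = 0.953 mmol/kg

CA = 0.953 mmol/kg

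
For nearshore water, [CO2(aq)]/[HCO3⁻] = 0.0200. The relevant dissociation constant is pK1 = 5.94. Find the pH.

pH = 7.64

From K1 = [H⁺][HCO3⁻]/[CO2(aq)]:  pH = pK1 − log₁₀([CO2(aq)]/[HCO3⁻])
log₁₀(0.0200) = -1.699
pH = 5.94 − (-1.699) = 7.64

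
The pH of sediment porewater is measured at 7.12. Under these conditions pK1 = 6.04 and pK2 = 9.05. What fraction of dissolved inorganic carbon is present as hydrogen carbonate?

α₁ = 0.913

α₁ = 1 / (1 + [H⁺]/K1 + K2/[H⁺]) = 1 / (1 + 10^-1.08 + 10^-1.93)
   = 1 / (1 + 0.083176 + 0.011749) = 1/1.0949 = 0.9133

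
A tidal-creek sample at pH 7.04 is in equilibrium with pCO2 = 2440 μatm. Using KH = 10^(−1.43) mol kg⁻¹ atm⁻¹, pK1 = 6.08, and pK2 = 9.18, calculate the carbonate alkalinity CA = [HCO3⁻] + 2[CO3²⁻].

CA = 0.839 mmol/kg

[CO2*] = KH · pCO2 = 10^(−1.43) × 2440×10^-6 = 9.065×10^-5 mol/kg
α₀ = 1/(1 + K1/[H⁺] + K1K2/[H⁺]²) = 1/(1 + 10^+0.96 + 10^-1.18) = 0.09817
DIC = [CO2*]/α₀ = 9.065×10^-5 / 0.09817 = 0.9234 mmol/kg
CA = (α₁ + 2α₂)·DIC = (0.8953 + 2×0.006486) × 0.9234 = 0.839 mmol/kg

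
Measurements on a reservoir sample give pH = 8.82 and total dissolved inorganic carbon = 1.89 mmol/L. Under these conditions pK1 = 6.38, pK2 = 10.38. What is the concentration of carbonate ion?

[CO3²⁻] = 0.0505 mmol/L

α₂ = 1 / (1 + [H⁺]/K2 + [H⁺]²/(K1K2)) = 1 / (1 + 10^+1.56 + 10^-0.88)
   = 1 / (1 + 36.308 + 0.13183) = 1/37.440 = 0.02671
[CO3²⁻] = α₂ × DIC = 0.02671 × 1.89 = 0.0505 mmol/L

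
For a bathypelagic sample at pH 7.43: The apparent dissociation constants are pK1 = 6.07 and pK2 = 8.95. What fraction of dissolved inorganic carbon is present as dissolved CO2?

α₀ = 1 / (1 + K1/[H⁺] + K1K2/[H⁺]²) = 1 / (1 + 10^+1.36 + 10^-0.16)
   = 1 / (1 + 22.909 + 0.69183) = 1/24.601 = 0.04065

α₀ = 0.0406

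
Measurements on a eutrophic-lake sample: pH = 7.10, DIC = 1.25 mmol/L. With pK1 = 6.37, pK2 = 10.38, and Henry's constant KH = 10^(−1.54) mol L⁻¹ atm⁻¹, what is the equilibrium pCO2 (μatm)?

α₀ = 1 / (1 + K1/[H⁺] + K1K2/[H⁺]²) = 1 / (1 + 10^+0.73 + 10^-2.55)
   = 1 / (1 + 5.3703 + 0.0028184) = 1/6.3731 = 0.1569
[CO2*] = α₀ × DIC = 0.1569 × 1.25 = 0.1961 mmol/L
pCO2 = [CO2*]/KH = 1.961×10^-4 / 2.884×10^-2 = 6800 μatm

pCO2 = 6800 μatm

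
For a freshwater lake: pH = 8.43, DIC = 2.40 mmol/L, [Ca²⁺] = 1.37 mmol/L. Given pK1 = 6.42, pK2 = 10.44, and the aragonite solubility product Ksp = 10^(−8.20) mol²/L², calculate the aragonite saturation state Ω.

α₂ = 1 / (1 + [H⁺]/K2 + [H⁺]²/(K1K2)) = 1 / (1 + 10^+2.01 + 10^+0.00)
   = 1 / (1 + 102.33 + 1.0000) = 1/104.33 = 0.009585
[CO3²⁻] = α₂ × DIC = 0.009585 × 2.40 = 0.02300 mmol/L
Ksp = 10^(−8.20) = 6.310×10^-9
Ω = [Ca²⁺][CO3²⁻]/Ksp = (1.37×10^-3)(2.300×10^-5) / 6.310×10^-9 = 4.99

Ω = 4.99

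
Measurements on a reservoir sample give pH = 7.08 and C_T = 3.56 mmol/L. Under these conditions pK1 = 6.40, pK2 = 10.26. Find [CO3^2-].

[CO3²⁻] = 1.94 μmol/L

α₂ = 1 / (1 + [H⁺]/K2 + [H⁺]²/(K1K2)) = 1 / (1 + 10^+3.18 + 10^+2.50)
   = 1 / (1 + 1513.6 + 316.23) = 1/1830.8 = 0.0005462
[CO3²⁻] = α₂ × DIC = 0.0005462 × 3.56 = 0.00194 mmol/L = 1.94 μmol/L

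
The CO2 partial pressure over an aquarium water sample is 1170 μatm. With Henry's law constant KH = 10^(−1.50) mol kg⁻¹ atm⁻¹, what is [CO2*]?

KH = 10^(−1.50) = 3.162×10^-2 mol kg⁻¹ atm⁻¹
[CO2*] = KH · pCO2 = 3.162×10^-2 × 1170×10^-6 atm = 3.70×10^-5 mol/kg

[CO2*] = 37.0 μmol/kg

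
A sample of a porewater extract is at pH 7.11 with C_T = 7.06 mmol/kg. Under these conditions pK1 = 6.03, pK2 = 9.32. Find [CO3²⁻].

[CO3²⁻] = 0.0400 mmol/kg

α₂ = 1 / (1 + [H⁺]/K2 + [H⁺]²/(K1K2)) = 1 / (1 + 10^+2.21 + 10^+1.13)
   = 1 / (1 + 162.18 + 13.490) = 1/176.67 = 0.005660
[CO3²⁻] = α₂ × DIC = 0.005660 × 7.06 = 0.0400 mmol/kg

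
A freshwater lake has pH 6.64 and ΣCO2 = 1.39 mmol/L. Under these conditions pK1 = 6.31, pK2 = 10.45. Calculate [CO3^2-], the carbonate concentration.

α₂ = 1 / (1 + [H⁺]/K2 + [H⁺]²/(K1K2)) = 1 / (1 + 10^+3.81 + 10^+3.48)
   = 1 / (1 + 6456.5 + 3020.0) = 1/9477.5 = 0.0001055
[CO3²⁻] = α₂ × DIC = 0.0001055 × 1.39 = 0.000147 mmol/L = 0.147 μmol/L

[CO3²⁻] = 0.147 μmol/L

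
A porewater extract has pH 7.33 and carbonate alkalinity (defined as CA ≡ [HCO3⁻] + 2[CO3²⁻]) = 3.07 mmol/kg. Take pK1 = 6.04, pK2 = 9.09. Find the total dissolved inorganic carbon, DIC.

DIC = 3.17 mmol/kg

CA = [HCO3⁻] + 2[CO3²⁻] = (α₁ + 2α₂)·DIC
At pH 7.33: [H⁺]/K1 = 10^-1.29 = 0.051286, K2/[H⁺] = 10^-1.76 = 0.017378
α₁ = 1/(1 + 0.051286 + 0.017378) = 1/1.0687 = 0.9357; α₂ = α₁·K2/[H⁺] = 0.01626
α₁ + 2α₂ = 0.9683
DIC = CA / (α₁ + 2α₂) = 3.07 / 0.9683 = 3.17 mmol/kg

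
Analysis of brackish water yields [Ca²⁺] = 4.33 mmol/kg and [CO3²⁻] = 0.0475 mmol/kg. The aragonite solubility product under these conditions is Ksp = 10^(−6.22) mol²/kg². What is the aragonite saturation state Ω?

Ksp = 10^(−6.22) = 6.026×10^-7
Ω = [Ca²⁺][CO3²⁻]/Ksp = (4.33×10^-3)(0.0475×10^-3) / 6.026×10^-7 = 0.341

Ω = 0.341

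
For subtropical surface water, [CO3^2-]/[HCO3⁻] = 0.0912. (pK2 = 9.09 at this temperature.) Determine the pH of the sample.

From K2 = [H⁺][CO3^2-]/[HCO3⁻]:  pH = pK2 + log₁₀([CO3^2-]/[HCO3⁻])
log₁₀(0.0912) = -1.040
pH = 9.09 + (-1.040) = 8.05

pH = 8.05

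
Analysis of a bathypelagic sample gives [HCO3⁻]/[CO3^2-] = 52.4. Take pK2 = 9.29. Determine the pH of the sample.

From K2 = [H⁺][CO3^2-]/[HCO3⁻]:  pH = pK2 − log₁₀([HCO3⁻]/[CO3^2-])
log₁₀(52.4) = +1.719
pH = 9.29 − (+1.719) = 7.57

pH = 7.57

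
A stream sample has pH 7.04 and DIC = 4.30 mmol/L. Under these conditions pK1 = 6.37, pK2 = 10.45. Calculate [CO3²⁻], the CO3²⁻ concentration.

α₂ = 1 / (1 + [H⁺]/K2 + [H⁺]²/(K1K2)) = 1 / (1 + 10^+3.41 + 10^+2.74)
   = 1 / (1 + 2570.4 + 549.54) = 1/3120.9 = 0.0003204
[CO3²⁻] = α₂ × DIC = 0.0003204 × 4.30 = 0.00138 mmol/L = 1.38 μmol/L

[CO3²⁻] = 1.38 μmol/L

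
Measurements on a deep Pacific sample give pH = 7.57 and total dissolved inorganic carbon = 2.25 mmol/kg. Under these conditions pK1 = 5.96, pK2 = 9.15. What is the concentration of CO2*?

α₀ = 1 / (1 + K1/[H⁺] + K1K2/[H⁺]²) = 1 / (1 + 10^+1.61 + 10^+0.03)
   = 1 / (1 + 40.738 + 1.0715) = 1/42.810 = 0.02336
[CO2*] = α₀ × DIC = 0.02336 × 2.25 = 0.0526 mmol/kg

[CO2*] = 0.0526 mmol/kg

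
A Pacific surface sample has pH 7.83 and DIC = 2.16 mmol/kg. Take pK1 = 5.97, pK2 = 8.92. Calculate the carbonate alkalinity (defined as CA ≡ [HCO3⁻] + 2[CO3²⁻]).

CA = 2.29 mmol/kg

CA = [HCO3⁻] + 2[CO3²⁻] = (α₁ + 2α₂)·DIC
At pH 7.83: [H⁺]/K1 = 10^-1.86 = 0.013804, K2/[H⁺] = 10^-1.09 = 0.081283
α₁ = 1/(1 + 0.013804 + 0.081283) = 1/1.0951 = 0.9132; α₂ = α₁·K2/[H⁺] = 0.07423
α₁ + 2α₂ = 1.0616
CA = 1.0616 × 2.16 = 2.29 mmol/kg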